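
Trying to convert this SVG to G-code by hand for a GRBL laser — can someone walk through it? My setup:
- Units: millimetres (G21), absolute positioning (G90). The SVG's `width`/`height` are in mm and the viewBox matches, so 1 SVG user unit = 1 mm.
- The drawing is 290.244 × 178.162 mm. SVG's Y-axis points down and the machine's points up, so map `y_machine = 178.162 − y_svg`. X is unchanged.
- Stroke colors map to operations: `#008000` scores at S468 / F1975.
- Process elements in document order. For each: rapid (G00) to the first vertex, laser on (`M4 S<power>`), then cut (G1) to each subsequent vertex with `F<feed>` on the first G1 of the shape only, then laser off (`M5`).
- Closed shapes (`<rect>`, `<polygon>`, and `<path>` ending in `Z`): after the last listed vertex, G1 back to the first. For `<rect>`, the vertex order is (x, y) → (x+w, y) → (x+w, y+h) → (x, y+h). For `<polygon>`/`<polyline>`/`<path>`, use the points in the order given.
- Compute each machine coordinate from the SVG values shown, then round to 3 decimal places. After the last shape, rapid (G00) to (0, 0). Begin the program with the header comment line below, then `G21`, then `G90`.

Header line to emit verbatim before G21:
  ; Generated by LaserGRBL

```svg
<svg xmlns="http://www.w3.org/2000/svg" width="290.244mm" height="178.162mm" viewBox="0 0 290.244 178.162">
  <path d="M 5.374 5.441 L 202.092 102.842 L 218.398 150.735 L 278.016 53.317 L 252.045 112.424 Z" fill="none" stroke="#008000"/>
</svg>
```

; Generated by LaserGRBL
G21
G90
G00 X5.374 Y172.721
M4 S468
G1 X202.092 Y75.320 F1975
G1 X218.398 Y27.427
G1 X278.016 Y124.845
G1 X252.045 Y65.738
G1 X5.374 Y172.721
M5
G00 X0.000 Y0.000

Since the viewBox matches the mm dimensions, user units are millimetres directly. The only transform is the Y-flip y_m = 178.162 − y_svg.

Shape 1 is a closed polygon drawn with `<path>`. Its stroke #008000 means score at S468, F1975. After flipping Y the toolpath is (5.374,172.721) → (202.092,75.320) → (218.398,27.427) → (278.016,124.845) → (252.045,65.738) → (5.374,172.721), returning to the start.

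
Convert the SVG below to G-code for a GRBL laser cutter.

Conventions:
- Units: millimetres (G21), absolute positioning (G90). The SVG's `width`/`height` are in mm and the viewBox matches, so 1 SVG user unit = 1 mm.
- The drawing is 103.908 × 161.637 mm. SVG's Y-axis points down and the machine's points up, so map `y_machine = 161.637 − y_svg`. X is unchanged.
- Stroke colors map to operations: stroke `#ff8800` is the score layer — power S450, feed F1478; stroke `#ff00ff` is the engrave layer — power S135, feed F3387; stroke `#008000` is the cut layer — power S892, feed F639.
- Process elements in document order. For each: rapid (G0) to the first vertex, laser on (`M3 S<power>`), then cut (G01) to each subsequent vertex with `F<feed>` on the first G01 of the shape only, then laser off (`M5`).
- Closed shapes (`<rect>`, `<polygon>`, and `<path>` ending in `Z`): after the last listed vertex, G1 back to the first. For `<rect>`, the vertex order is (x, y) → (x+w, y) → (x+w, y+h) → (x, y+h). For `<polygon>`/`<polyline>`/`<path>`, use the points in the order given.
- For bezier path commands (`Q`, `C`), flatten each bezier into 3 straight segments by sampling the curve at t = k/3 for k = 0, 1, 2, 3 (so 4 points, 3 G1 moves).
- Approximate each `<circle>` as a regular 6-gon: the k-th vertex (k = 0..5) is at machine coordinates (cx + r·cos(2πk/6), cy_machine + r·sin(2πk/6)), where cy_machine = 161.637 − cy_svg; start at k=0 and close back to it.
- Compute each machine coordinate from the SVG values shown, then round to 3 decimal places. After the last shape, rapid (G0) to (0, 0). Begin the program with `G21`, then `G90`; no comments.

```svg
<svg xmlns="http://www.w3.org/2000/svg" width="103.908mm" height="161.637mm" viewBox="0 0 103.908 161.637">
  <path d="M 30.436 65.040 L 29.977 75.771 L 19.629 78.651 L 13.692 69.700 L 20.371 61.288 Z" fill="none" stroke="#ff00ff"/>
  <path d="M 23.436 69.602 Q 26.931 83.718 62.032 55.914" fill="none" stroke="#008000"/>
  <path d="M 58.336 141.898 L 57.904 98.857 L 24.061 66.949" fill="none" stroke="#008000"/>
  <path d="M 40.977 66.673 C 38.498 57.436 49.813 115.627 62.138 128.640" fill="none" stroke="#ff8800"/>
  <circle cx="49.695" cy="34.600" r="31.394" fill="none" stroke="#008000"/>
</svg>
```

1 u = 1 mm; y_m = 161.637 − y.

[1] `<path>` regular polygon, #ff00ff→engrave S135 F3387: (30.436,96.597) → (29.977,85.866) → (19.629,82.986) → (13.692,91.937) → (20.371,100.349) → (30.436,96.597) (closed)

[2] `<path>` quadratic bezier, #008000→cut S892 F639: (23.436,92.035) → (29.278,87.282) → (42.143,91.845) → (62.032,105.723)

[3] `<path>` open polyline, #008000→cut S892 F639: (58.336,19.739) → (57.904,62.780) → (24.061,94.688)

[4] `<path>` cubic bezier, #ff8800→score S450 F1478: (40.977,94.964) → (42.623,85.896) → (50.623,56.899) → (62.138,32.997)

[5] `<circle>` circle, #008000→cut S892 F639: (81.089,127.037) → (65.392,154.225) → (33.998,154.225) → (18.301,127.037) → (33.998,99.849) → (65.392,99.849) → (81.089,127.037) (closed)

G21
G90
G0 X30.436 Y96.597
M3 S135
G01 X29.977 Y85.866 F3387
G01 X19.629 Y82.986
G01 X13.692 Y91.937
G01 X20.371 Y100.349
G01 X30.436 Y96.597
M5
G0 X23.436 Y92.035
M3 S892
G01 X29.278 Y87.282 F639
G01 X42.143 Y91.845
G01 X62.032 Y105.723
M5
G0 X58.336 Y19.739
M3 S892
G01 X57.904 Y62.780 F639
G01 X24.061 Y94.688
M5
G0 X40.977 Y94.964
M3 S450
G01 X42.623 Y85.896 F1478
G01 X50.623 Y56.899
G01 X62.138 Y32.997
M5
G0 X81.089 Y127.037
M3 S892
G01 X65.392 Y154.225 F639
G01 X33.998 Y154.225
G01 X18.301 Y127.037
G01 X33.998 Y99.849
G01 X65.392 Y99.849
G01 X81.089 Y127.037
M5
G0 X0.000 Y0.000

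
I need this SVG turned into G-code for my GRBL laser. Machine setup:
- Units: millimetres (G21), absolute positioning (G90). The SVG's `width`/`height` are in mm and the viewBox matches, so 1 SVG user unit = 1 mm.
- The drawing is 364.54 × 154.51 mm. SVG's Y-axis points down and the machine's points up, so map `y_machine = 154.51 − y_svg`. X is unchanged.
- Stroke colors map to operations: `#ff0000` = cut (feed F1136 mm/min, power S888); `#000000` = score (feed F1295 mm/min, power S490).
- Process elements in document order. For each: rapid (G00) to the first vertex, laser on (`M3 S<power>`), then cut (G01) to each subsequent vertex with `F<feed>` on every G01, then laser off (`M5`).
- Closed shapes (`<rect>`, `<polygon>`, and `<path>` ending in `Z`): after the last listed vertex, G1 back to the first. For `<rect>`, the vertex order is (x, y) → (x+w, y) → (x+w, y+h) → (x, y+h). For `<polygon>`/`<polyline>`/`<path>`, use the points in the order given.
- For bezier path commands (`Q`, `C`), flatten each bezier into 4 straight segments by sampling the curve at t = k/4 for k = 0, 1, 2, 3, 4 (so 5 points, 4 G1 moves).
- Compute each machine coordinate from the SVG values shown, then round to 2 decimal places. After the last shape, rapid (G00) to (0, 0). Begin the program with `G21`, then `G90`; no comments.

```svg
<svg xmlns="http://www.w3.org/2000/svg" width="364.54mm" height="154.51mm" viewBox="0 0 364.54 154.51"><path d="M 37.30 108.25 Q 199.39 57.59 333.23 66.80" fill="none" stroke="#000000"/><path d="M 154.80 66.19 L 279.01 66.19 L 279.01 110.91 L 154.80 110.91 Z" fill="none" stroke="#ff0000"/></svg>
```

G21
G90
G00 X37.30 Y46.26
M3 S490
G01 X116.58 Y67.85 F1295
G01 X192.33 Y81.95 F1295
G01 X264.54 Y88.57 F1295
G01 X333.23 Y87.71 F1295
M5
G00 X154.80 Y88.32
M3 S888
G01 X279.01 Y88.32 F1136
G01 X279.01 Y43.60 F1136
G01 X154.80 Y43.60 F1136
G01 X154.80 Y88.32 F1136
M5
G00 X0.00 Y0.00

viewBox `0 0 364.54 154.51` with mm width/height → 1 unit = 1 mm. Flip: y_m = 154.51 − y_svg.

**Shape 1** — `<path>` quadratic bezier, stroke `#000000` → score (S490, F1295). Control points (SVG): P0=(37.30,108.25), P1=(199.39,57.59), P2=(333.23,66.80); sampled at t=k/4. Machine vertices: (37.30,46.26) → (116.58,67.85) → (192.33,81.95) → (264.54,88.57) → (333.23,87.71). Open path.

**Shape 2** — `<path>` rectangle, stroke `#ff0000` → cut (S888, F1136). Machine vertices: (154.80,88.32) → (279.01,88.32) → (279.01,43.60) → (154.80,43.60) → (154.80,88.32). Closed: final G1 returns to the first vertex.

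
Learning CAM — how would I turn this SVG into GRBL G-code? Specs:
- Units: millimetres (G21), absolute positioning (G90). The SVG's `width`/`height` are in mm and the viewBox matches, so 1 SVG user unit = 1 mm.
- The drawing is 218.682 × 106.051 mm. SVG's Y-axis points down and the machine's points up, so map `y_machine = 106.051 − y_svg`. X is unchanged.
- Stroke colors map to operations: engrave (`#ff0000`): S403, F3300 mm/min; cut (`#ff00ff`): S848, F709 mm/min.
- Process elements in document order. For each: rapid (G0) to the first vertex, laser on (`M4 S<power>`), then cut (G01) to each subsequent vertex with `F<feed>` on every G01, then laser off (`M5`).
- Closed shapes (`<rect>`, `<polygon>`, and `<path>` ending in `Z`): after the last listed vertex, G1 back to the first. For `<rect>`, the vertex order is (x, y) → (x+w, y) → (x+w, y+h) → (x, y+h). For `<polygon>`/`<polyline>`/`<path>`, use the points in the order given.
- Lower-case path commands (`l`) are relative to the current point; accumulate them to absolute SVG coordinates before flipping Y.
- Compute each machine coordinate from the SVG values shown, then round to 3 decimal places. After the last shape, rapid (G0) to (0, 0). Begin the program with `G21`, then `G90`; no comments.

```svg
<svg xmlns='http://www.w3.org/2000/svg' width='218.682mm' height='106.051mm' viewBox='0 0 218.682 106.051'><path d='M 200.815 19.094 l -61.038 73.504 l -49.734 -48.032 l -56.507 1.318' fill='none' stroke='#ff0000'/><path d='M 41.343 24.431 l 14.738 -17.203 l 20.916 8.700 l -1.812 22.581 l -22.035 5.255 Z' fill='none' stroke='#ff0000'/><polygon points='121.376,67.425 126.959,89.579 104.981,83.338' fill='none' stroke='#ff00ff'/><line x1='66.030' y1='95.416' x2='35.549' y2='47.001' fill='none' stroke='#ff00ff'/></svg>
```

G21
G90
G0 X200.815 Y86.957
M4 S403
G01 X139.777 Y13.453 F3300
G01 X90.043 Y61.485 F3300
G01 X33.536 Y60.167 F3300
M5
G0 X41.343 Y81.620
M4 S403
G01 X56.081 Y98.823 F3300
G01 X76.997 Y90.123 F3300
G01 X75.185 Y67.542 F3300
G01 X53.150 Y62.287 F3300
G01 X41.343 Y81.620 F3300
M5
G0 X121.376 Y38.626
M4 S848
G01 X126.959 Y16.472 F709
G01 X104.981 Y22.713 F709
G01 X121.376 Y38.626 F709
M5
G0 X66.030 Y10.635
M4 S848
G01 X35.549 Y59.050 F709
M5
G0 X0.000 Y0.000

viewBox `0 0 218.682 106.051` with mm width/height → 1 unit = 1 mm. Flip: y_m = 106.051 − y_svg.

**Shape 1** — `<path>` open polyline, stroke `#ff0000` → engrave (S403, F3300). Machine vertices: (200.815,86.957) → (139.777,13.453) → (90.043,61.485) → (33.536,60.167). Open path.

**Shape 2** — `<path>` regular polygon, stroke `#ff0000` → engrave (S403, F3300). Machine vertices: (41.343,81.620) → (56.081,98.823) → (76.997,90.123) → (75.185,67.542) → (53.150,62.287) → (41.343,81.620). Closed: final G1 returns to the first vertex.

**Shape 3** — `<polygon>` regular polygon, stroke `#ff00ff` → cut (S848, F709). Machine vertices: (121.376,38.626) → (126.959,16.472) → (104.981,22.713) → (121.376,38.626). Closed: final G1 returns to the first vertex.

**Shape 4** — `<line>` line segment, stroke `#ff00ff` → cut (S848, F709). Machine vertices: (66.030,10.635) → (35.549,59.050). Open path.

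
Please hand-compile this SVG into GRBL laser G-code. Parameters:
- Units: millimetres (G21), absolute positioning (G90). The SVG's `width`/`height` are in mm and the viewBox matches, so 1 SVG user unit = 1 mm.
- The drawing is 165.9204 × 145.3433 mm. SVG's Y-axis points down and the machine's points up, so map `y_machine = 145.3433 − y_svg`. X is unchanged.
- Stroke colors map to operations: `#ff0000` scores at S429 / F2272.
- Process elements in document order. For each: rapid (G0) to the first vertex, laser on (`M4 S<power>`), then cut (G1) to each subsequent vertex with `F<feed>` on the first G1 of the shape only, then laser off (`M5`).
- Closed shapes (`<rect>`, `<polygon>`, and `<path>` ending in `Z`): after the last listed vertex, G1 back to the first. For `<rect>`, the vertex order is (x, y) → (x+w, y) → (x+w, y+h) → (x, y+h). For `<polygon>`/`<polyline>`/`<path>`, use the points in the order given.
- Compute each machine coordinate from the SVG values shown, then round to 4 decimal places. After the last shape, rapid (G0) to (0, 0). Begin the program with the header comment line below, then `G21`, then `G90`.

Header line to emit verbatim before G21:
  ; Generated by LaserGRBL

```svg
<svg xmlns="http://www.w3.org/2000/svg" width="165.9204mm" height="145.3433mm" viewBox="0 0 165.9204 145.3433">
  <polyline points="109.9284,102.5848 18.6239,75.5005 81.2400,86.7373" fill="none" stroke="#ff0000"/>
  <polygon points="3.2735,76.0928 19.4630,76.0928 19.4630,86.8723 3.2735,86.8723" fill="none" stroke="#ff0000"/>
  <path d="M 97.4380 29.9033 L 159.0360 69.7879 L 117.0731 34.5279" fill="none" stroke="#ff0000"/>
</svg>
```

; Generated by LaserGRBL
G21
G90
G0 X109.9284 Y42.7585
M4 S429
G1 X18.6239 Y69.8428 F2272
G1 X81.2400 Y58.6060
M5
G0 X3.2735 Y69.2505
M4 S429
G1 X19.4630 Y69.2505 F2272
G1 X19.4630 Y58.4710
G1 X3.2735 Y58.4710
G1 X3.2735 Y69.2505
M5
G0 X97.4380 Y115.4400
M4 S429
G1 X159.0360 Y75.5554 F2272
G1 X117.0731 Y110.8154
M5
G0 X0.0000 Y0.0000

1 u = 1 mm; y_m = 145.3433 − y.

[1] `<polyline>` open polyline, #ff0000→score S429 F2272: (109.9284,42.7585) → (18.6239,69.8428) → (81.2400,58.6060)

[2] `<polygon>` rectangle, #ff0000→score S429 F2272: (3.2735,69.2505) → (19.4630,69.2505) → (19.4630,58.4710) → (3.2735,58.4710) → (3.2735,69.2505) (closed)

[3] `<path>` open polyline, #ff0000→score S429 F2272: (97.4380,115.4400) → (159.0360,75.5554) → (117.0731,110.8154)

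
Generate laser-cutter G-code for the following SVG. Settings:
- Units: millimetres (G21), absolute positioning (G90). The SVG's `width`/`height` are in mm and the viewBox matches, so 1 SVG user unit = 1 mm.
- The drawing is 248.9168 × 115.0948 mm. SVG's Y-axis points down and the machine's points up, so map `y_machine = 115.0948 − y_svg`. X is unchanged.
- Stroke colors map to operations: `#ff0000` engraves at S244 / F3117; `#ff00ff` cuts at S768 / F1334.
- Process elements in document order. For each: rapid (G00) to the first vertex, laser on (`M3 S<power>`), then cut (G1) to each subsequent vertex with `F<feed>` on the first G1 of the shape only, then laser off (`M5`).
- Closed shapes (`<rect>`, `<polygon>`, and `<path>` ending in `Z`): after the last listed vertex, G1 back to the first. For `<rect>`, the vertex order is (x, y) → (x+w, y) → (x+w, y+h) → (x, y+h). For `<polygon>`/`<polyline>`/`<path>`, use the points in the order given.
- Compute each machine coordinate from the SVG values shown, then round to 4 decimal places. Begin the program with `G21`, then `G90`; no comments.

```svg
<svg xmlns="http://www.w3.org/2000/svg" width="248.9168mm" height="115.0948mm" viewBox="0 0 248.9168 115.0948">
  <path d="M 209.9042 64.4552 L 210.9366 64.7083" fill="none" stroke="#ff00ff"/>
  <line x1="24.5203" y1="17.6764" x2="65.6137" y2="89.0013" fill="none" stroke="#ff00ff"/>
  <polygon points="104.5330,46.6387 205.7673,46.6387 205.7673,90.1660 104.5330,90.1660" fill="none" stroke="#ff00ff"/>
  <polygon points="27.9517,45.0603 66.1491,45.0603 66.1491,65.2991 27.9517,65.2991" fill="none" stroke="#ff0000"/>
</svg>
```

G21
G90
G00 X209.9042 Y50.6396
M3 S768
G1 X210.9366 Y50.3865 F1334
M5
G00 X24.5203 Y97.4184
M3 S768
G1 X65.6137 Y26.0935 F1334
M5
G00 X104.5330 Y68.4561
M3 S768
G1 X205.7673 Y68.4561 F1334
G1 X205.7673 Y24.9288
G1 X104.5330 Y24.9288
G1 X104.5330 Y68.4561
M5
G00 X27.9517 Y70.0345
M3 S244
G1 X66.1491 Y70.0345 F3117
G1 X66.1491 Y49.7957
G1 X27.9517 Y49.7957
G1 X27.9517 Y70.0345
M5

1 u = 1 mm; y_m = 115.0948 − y.

[1] `<path>` line segment, #ff00ff→cut S768 F1334: (209.9042,50.6396) → (210.9366,50.3865)

[2] `<line>` line segment, #ff00ff→cut S768 F1334: (24.5203,97.4184) → (65.6137,26.0935)

[3] `<polygon>` rectangle, #ff00ff→cut S768 F1334: (104.5330,68.4561) → (205.7673,68.4561) → (205.7673,24.9288) → (104.5330,24.9288) → (104.5330,68.4561) (closed)

[4] `<polygon>` rectangle, #ff0000→engrave S244 F3117: (27.9517,70.0345) → (66.1491,70.0345) → (66.1491,49.7957) → (27.9517,49.7957) → (27.9517,70.0345) (closed)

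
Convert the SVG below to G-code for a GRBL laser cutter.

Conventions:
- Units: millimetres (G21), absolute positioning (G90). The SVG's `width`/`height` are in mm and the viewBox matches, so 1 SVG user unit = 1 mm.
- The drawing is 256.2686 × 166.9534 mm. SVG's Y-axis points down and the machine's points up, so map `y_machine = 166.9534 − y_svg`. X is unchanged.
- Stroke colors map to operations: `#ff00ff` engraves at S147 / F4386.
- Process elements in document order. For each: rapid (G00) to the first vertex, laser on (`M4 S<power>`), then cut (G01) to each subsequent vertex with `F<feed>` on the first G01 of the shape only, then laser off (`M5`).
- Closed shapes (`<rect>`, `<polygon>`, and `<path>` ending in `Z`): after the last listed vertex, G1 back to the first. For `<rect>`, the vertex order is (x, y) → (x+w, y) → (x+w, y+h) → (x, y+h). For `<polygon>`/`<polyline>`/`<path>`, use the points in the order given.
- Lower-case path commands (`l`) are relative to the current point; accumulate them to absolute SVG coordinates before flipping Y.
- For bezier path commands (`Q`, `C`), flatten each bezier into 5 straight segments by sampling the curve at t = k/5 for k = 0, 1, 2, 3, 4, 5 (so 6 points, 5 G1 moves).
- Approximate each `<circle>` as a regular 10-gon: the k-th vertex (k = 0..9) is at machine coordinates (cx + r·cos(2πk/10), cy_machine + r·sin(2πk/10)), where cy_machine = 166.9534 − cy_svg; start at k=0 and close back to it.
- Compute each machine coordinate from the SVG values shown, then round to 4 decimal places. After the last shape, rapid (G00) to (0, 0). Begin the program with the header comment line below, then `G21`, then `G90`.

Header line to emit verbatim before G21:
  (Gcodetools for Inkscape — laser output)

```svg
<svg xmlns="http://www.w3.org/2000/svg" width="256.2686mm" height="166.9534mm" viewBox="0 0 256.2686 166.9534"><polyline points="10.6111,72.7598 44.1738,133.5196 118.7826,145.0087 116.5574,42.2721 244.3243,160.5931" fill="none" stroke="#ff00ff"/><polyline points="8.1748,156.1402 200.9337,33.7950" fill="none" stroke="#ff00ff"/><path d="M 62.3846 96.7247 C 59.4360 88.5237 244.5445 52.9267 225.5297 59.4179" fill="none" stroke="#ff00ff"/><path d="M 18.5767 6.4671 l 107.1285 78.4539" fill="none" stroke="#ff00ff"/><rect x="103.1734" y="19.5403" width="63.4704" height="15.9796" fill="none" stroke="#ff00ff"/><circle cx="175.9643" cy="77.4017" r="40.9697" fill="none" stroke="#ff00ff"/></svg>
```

(Gcodetools for Inkscape — laser output)
G21
G90
G00 X10.6111 Y94.1936
M4 S147
G01 X44.1738 Y33.4338 F4386
G01 X118.7826 Y21.9447
G01 X116.5574 Y124.6813
G01 X244.3243 Y6.3603
M5
G00 X8.1748 Y10.8132
M4 S147
G01 X200.9337 Y133.1584 F4386
M5
G00 X62.3846 Y70.2287
M4 S147
G01 X80.0448 Y77.8809 F4386
G01 X124.0141 Y88.7730
G01 X175.4678 Y99.5696
G01 X215.5812 Y106.9355
G01 X225.5297 Y107.5355
M5
G00 X18.5767 Y160.4863
M4 S147
G01 X125.7052 Y82.0324 F4386
M5
G00 X103.1734 Y147.4131
M4 S147
G01 X166.6438 Y147.4131 F4386
G01 X166.6438 Y131.4335
G01 X103.1734 Y131.4335
G01 X103.1734 Y147.4131
M5
G00 X216.9340 Y89.5517
M4 S147
G01 X209.1095 Y113.6331 F4386
G01 X188.6246 Y128.5162
G01 X163.3040 Y128.5162
G01 X142.8191 Y113.6331
G01 X134.9946 Y89.5517
G01 X142.8191 Y65.4703
G01 X163.3040 Y50.5872
G01 X188.6246 Y50.5872
G01 X209.1095 Y65.4703
G01 X216.9340 Y89.5517
M5
G00 X0.0000 Y0.0000

viewBox `0 0 256.2686 166.9534` with mm width/height → 1 unit = 1 mm. Flip: y_m = 166.9534 − y_svg.

**Shape 1** — `<polyline>` open polyline, stroke `#ff00ff` → engrave (S147, F4386). Machine vertices: (10.6111,94.1936) → (44.1738,33.4338) → (118.7826,21.9447) → (116.5574,124.6813) → (244.3243,6.3603). Open path.

**Shape 2** — `<polyline>` line segment, stroke `#ff00ff` → engrave (S147, F4386). Machine vertices: (8.1748,10.8132) → (200.9337,133.1584). Open path.

**Shape 3** — `<path>` cubic bezier, stroke `#ff00ff` → engrave (S147, F4386). Control points (SVG): P0=(62.3846,96.7247), P1=(59.4360,88.5237), P2=(244.5445,52.9267), P3=(225.5297,59.4179); sampled at t=k/5. Machine vertices: (62.3846,70.2287) → (80.0448,77.8809) → (124.0141,88.7730) → (175.4678,99.5696) → (215.5812,106.9355) → (225.5297,107.5355). Open path.

**Shape 4** — `<path>` line segment, stroke `#ff00ff` → engrave (S147, F4386). Machine vertices: (18.5767,160.4863) → (125.7052,82.0324). Open path.

**Shape 5** — `<rect>` rectangle, stroke `#ff00ff` → engrave (S147, F4386). Machine vertices: (103.1734,147.4131) → (166.6438,147.4131) → (166.6438,131.4335) → (103.1734,131.4335) → (103.1734,147.4131). Closed: final G1 returns to the first vertex.

**Shape 6** — `<circle>` circle, stroke `#ff00ff` → engrave (S147, F4386). Machine vertices: (216.9340,89.5517) → (209.1095,113.6331) → (188.6246,128.5162) → (163.3040,128.5162) → (142.8191,113.6331) → (134.9946,89.5517) → (142.8191,65.4703) → (163.3040,50.5872) → (188.6246,50.5872) → (209.1095,65.4703) → (216.9340,89.5517). Closed: final G1 returns to the first vertex.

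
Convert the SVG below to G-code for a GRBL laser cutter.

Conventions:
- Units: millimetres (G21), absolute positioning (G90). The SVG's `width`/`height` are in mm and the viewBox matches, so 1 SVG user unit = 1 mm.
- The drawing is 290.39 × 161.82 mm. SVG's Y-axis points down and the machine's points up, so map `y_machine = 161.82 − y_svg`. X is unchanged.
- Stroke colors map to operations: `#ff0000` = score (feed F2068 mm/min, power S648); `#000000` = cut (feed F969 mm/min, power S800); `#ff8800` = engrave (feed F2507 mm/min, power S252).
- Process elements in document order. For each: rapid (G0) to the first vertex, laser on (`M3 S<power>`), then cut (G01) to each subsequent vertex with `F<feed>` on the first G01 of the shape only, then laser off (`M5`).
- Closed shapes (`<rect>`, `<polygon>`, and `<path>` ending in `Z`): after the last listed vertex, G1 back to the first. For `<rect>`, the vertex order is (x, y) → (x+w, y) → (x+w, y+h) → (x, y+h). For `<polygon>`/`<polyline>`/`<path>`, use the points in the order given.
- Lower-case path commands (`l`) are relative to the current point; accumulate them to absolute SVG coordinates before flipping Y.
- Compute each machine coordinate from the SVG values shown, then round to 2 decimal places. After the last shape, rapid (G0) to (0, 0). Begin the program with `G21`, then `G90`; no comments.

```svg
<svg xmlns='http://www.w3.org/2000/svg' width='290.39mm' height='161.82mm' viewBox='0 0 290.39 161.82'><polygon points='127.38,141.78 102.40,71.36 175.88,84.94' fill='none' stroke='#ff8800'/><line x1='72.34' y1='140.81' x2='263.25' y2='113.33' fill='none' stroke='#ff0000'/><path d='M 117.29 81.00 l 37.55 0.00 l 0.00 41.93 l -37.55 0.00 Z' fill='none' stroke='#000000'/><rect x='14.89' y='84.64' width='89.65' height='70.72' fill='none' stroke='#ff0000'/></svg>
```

viewBox `0 0 290.39 161.82` with mm width/height → 1 unit = 1 mm. Flip: y_m = 161.82 − y_svg.

**Shape 1** — `<polygon>` regular polygon, stroke `#ff8800` → engrave (S252, F2507). Machine vertices: (127.38,20.04) → (102.40,90.46) → (175.88,76.88) → (127.38,20.04). Closed: final G1 returns to the first vertex.

**Shape 2** — `<line>` line segment, stroke `#ff0000` → score (S648, F2068). Machine vertices: (72.34,21.01) → (263.25,48.49). Open path.

**Shape 3** — `<path>` rectangle, stroke `#000000` → cut (S800, F969). Machine vertices: (117.29,80.82) → (154.84,80.82) → (154.84,38.89) → (117.29,38.89) → (117.29,80.82). Closed: final G1 returns to the first vertex.

**Shape 4** — `<rect>` rectangle, stroke `#ff0000` → score (S648, F2068). Machine vertices: (14.89,77.18) → (104.54,77.18) → (104.54,6.46) → (14.89,6.46) → (14.89,77.18). Closed: final G1 returns to the first vertex.

G21
G90
G0 X127.38 Y20.04
M3 S252
G01 X102.40 Y90.46 F2507
G01 X175.88 Y76.88
G01 X127.38 Y20.04
M5
G0 X72.34 Y21.01
M3 S648
G01 X263.25 Y48.49 F2068
M5
G0 X117.29 Y80.82
M3 S800
G01 X154.84 Y80.82 F969
G01 X154.84 Y38.89
G01 X117.29 Y38.89
G01 X117.29 Y80.82
M5
G0 X14.89 Y77.18
M3 S648
G01 X104.54 Y77.18 F2068
G01 X104.54 Y6.46
G01 X14.89 Y6.46
G01 X14.89 Y77.18
M5
G0 X0.00 Y0.00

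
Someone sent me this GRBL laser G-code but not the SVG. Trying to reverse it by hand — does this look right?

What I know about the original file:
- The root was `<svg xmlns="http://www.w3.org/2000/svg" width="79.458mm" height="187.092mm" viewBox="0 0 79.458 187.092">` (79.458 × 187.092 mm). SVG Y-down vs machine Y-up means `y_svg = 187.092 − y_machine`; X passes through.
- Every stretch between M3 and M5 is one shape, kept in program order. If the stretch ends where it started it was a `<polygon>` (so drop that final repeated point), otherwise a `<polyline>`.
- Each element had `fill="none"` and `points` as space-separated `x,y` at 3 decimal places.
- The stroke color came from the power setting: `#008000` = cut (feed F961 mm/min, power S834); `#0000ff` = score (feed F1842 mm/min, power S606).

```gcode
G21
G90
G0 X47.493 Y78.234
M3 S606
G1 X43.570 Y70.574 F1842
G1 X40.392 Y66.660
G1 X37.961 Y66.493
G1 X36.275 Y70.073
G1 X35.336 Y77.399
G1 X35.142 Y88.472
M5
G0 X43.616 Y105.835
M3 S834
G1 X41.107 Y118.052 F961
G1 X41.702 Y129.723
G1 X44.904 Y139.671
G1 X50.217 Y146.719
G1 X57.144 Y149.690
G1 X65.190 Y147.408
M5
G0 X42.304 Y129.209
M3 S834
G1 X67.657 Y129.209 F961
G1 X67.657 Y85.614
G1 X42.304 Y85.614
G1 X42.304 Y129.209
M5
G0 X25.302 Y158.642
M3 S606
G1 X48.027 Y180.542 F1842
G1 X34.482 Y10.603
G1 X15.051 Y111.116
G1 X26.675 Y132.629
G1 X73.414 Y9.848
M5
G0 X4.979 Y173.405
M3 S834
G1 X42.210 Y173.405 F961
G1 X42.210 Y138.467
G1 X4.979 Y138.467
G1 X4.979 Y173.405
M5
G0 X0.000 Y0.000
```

y_svg = 187.092 − y_m.

[1] S606→`#0000ff` (score); open run; points: 47.493,108.858 43.570,116.518 40.392,120.432 37.961,120.599 36.275,117.019 35.336,109.693 35.142,98.620

[2] S834→`#008000` (cut); open run; points: 43.616,81.257 41.107,69.040 41.702,57.369 44.904,47.421 50.217,40.373 57.144,37.402 65.190,39.684

[3] S834→`#008000` (cut); closed run; points: 42.304,57.883 67.657,57.883 67.657,101.478 42.304,101.478

[4] S606→`#0000ff` (score); open run; points: 25.302,28.450 48.027,6.550 34.482,176.489 15.051,75.976 26.675,54.463 73.414,177.244

[5] S834→`#008000` (cut); closed run; points: 4.979,13.687 42.210,13.687 42.210,48.625 4.979,48.625

<svg xmlns="http://www.w3.org/2000/svg" width="79.458mm" height="187.092mm" viewBox="0 0 79.458 187.092">
  <polyline points="47.493,108.858 43.570,116.518 40.392,120.432 37.961,120.599 36.275,117.019 35.336,109.693 35.142,98.620" fill="none" stroke="#0000ff"/>
  <polyline points="43.616,81.257 41.107,69.040 41.702,57.369 44.904,47.421 50.217,40.373 57.144,37.402 65.190,39.684" fill="none" stroke="#008000"/>
  <polygon points="42.304,57.883 67.657,57.883 67.657,101.478 42.304,101.478" fill="none" stroke="#008000"/>
  <polyline points="25.302,28.450 48.027,6.550 34.482,176.489 15.051,75.976 26.675,54.463 73.414,177.244" fill="none" stroke="#0000ff"/>
  <polygon points="4.979,13.687 42.210,13.687 42.210,48.625 4.979,48.625" fill="none" stroke="#008000"/>
</svg>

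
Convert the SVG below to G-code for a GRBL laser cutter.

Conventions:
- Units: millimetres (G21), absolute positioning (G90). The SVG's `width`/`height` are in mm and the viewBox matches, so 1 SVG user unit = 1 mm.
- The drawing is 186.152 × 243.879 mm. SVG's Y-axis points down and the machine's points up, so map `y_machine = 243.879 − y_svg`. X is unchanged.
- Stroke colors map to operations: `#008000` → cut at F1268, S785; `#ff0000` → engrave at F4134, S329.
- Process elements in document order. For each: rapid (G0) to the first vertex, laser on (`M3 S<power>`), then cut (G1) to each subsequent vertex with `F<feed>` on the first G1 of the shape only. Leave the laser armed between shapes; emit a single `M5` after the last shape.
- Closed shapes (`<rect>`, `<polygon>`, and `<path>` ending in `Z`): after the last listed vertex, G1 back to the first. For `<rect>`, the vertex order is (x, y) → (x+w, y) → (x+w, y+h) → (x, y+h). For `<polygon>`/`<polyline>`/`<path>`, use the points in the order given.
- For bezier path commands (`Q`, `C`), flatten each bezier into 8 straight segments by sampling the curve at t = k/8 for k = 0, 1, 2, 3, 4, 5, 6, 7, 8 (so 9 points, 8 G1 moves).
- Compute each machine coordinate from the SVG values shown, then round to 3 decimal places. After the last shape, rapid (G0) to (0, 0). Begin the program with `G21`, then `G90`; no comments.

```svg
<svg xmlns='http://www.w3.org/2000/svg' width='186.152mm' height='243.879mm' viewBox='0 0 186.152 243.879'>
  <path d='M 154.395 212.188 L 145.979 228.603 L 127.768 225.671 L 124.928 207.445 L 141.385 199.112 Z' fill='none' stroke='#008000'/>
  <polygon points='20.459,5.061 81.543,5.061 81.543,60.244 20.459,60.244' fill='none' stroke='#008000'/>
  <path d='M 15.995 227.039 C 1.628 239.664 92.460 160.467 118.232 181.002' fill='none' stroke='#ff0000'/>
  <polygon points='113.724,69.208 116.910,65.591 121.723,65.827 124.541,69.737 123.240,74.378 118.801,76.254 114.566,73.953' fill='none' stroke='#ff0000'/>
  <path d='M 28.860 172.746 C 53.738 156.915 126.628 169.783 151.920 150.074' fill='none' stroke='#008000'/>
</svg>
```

viewBox `0 0 186.152 243.879` with mm width/height → 1 unit = 1 mm. Flip: y_m = 243.879 − y_svg.

**Shape 1** — `<path>` regular polygon, stroke `#008000` → cut (S785, F1268). Machine vertices: (154.395,31.691) → (145.979,15.276) → (127.768,18.208) → (124.928,36.434) → (141.385,44.767) → (154.395,31.691). Closed: final G1 returns to the first vertex.

**Shape 2** — `<polygon>` rectangle, stroke `#008000` → cut (S785, F1268). Machine vertices: (20.459,238.818) → (81.543,238.818) → (81.543,183.635) → (20.459,183.635) → (20.459,238.818). Closed: final G1 returns to the first vertex.

**Shape 3** — `<path>` cubic bezier, stroke `#ff0000` → engrave (S329, F4134). Control points (SVG): P0=(15.995,227.039), P1=(1.628,239.664), P2=(92.460,160.467), P3=(118.232,181.002); sampled at t=k/8. Machine vertices: (15.995,16.840) → (15.206,16.036) → (22.284,21.595) → (35.234,31.273) → (52.061,42.825) → (70.770,54.006) → (89.365,62.572) → (105.850,66.277) → (118.232,62.877). Open path.

**Shape 4** — `<polygon>` regular polygon, stroke `#ff0000` → engrave (S329, F4134). Machine vertices: (113.724,174.671) → (116.910,178.288) → (121.723,178.052) → (124.541,174.142) → (123.240,169.501) → (118.801,167.625) → (114.566,169.926) → (113.724,174.671). Closed: final G1 returns to the first vertex.

**Shape 5** — `<path>` cubic bezier, stroke `#008000` → cut (S785, F1268). Control points (SVG): P0=(28.860,172.746), P1=(53.738,156.915), P2=(126.628,169.783), P3=(151.920,150.074); sampled at t=k/8. Machine vertices: (28.860,71.133) → (40.253,75.844) → (55.027,78.583) → (72.061,80.067) → (90.235,81.015) → (108.428,82.144) → (125.520,84.174) → (140.391,87.821) → (151.920,93.805). Open path.

G21
G90
G0 X154.395 Y31.691
M3 S785
G1 X145.979 Y15.276 F1268
G1 X127.768 Y18.208
G1 X124.928 Y36.434
G1 X141.385 Y44.767
G1 X154.395 Y31.691
G0 X20.459 Y238.818
M3 S785
G1 X81.543 Y238.818 F1268
G1 X81.543 Y183.635
G1 X20.459 Y183.635
G1 X20.459 Y238.818
G0 X15.995 Y16.840
M3 S329
G1 X15.206 Y16.036 F4134
G1 X22.284 Y21.595
G1 X35.234 Y31.273
G1 X52.061 Y42.825
G1 X70.770 Y54.006
G1 X89.365 Y62.572
G1 X105.850 Y66.277
G1 X118.232 Y62.877
G0 X113.724 Y174.671
M3 S329
G1 X116.910 Y178.288 F4134
G1 X121.723 Y178.052
G1 X124.541 Y174.142
G1 X123.240 Y169.501
G1 X118.801 Y167.625
G1 X114.566 Y169.926
G1 X113.724 Y174.671
G0 X28.860 Y71.133
M3 S785
G1 X40.253 Y75.844 F1268
G1 X55.027 Y78.583
G1 X72.061 Y80.067
G1 X90.235 Y81.015
G1 X108.428 Y82.144
G1 X125.520 Y84.174
G1 X140.391 Y87.821
G1 X151.920 Y93.805
M5
G0 X0.000 Y0.000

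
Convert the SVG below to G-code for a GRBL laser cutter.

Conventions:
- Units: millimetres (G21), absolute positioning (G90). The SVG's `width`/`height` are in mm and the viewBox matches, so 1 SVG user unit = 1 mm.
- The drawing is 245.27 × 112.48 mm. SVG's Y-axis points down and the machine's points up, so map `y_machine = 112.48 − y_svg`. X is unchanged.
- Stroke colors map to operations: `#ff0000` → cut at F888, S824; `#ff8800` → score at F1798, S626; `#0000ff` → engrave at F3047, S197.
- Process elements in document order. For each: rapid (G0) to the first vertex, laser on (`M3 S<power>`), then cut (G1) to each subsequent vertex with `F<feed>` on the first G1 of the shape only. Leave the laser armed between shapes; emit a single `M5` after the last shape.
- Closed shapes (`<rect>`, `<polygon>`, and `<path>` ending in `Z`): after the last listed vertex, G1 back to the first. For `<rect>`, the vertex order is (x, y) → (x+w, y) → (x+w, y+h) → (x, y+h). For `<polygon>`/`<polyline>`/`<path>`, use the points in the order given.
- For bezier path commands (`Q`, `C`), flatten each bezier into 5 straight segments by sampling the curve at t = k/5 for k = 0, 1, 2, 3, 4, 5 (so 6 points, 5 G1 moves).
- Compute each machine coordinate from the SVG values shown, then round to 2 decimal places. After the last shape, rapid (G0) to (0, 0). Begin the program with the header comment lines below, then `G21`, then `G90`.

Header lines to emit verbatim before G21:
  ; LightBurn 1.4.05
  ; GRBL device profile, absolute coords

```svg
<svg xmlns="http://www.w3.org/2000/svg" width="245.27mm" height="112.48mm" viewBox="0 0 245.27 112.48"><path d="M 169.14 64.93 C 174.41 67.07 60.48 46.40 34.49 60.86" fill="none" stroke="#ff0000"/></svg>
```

; LightBurn 1.4.05
; GRBL device profile, absolute coords
G21
G90
G0 X169.14 Y47.55
M3 S824
G1 X159.66 Y48.54 F888
G1 X131.50 Y52.22
G1 X94.63 Y55.82
G1 X58.98 Y56.54
G1 X34.49 Y51.62
M5
G0 X0.00 Y0.00

Since the viewBox matches the mm dimensions, user units are millimetres directly. The only transform is the Y-flip y_m = 112.48 − y_svg.

Shape 1 is a cubic bezier drawn with `<path>`. Its stroke #ff0000 means cut at S824, F888. After flipping Y the toolpath is (169.14,47.55) → (159.66,48.54) → (131.50,52.22) → (94.63,55.82) → (58.98,56.54) → (34.49,51.62).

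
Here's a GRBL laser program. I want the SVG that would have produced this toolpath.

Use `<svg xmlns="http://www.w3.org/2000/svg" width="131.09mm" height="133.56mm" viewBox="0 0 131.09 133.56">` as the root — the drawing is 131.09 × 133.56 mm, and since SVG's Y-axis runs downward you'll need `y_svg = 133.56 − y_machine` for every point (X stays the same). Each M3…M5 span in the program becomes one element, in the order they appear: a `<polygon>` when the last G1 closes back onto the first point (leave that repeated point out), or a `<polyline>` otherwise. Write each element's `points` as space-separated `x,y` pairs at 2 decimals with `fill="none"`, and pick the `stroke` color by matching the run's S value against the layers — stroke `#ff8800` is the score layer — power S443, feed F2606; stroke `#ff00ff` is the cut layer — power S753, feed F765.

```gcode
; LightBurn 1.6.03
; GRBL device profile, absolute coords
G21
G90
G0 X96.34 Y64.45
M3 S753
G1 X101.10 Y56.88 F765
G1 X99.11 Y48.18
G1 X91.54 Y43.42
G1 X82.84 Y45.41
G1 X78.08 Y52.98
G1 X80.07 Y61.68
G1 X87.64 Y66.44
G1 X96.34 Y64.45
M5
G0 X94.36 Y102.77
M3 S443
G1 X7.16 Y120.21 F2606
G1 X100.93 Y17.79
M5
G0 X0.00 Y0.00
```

Machine Y-up, SVG Y-down with viewBox height 133.56, so y_svg = 133.56 − y_machine; X carries over.

Run 1: the run's S753 means `#ff00ff` (cut). The run returns to its start, so emit a `<polygon>` with points (Y-flipped): 96.34,69.11 101.10,76.68 99.11,85.38 91.54,90.14 82.84,88.15 78.08,80.58 80.07,71.88 87.64,67.12.

Run 2: the run's S443 means `#ff8800` (score). The run is open, so emit a `<polyline>` with points (Y-flipped): 94.36,30.79 7.16,13.35 100.93,115.77.

<svg xmlns="http://www.w3.org/2000/svg" width="131.09mm" height="133.56mm" viewBox="0 0 131.09 133.56">
  <polygon points="96.34,69.11 101.10,76.68 99.11,85.38 91.54,90.14 82.84,88.15 78.08,80.58 80.07,71.88 87.64,67.12" fill="none" stroke="#ff00ff"/>
  <polyline points="94.36,30.79 7.16,13.35 100.93,115.77" fill="none" stroke="#ff8800"/>
</svg>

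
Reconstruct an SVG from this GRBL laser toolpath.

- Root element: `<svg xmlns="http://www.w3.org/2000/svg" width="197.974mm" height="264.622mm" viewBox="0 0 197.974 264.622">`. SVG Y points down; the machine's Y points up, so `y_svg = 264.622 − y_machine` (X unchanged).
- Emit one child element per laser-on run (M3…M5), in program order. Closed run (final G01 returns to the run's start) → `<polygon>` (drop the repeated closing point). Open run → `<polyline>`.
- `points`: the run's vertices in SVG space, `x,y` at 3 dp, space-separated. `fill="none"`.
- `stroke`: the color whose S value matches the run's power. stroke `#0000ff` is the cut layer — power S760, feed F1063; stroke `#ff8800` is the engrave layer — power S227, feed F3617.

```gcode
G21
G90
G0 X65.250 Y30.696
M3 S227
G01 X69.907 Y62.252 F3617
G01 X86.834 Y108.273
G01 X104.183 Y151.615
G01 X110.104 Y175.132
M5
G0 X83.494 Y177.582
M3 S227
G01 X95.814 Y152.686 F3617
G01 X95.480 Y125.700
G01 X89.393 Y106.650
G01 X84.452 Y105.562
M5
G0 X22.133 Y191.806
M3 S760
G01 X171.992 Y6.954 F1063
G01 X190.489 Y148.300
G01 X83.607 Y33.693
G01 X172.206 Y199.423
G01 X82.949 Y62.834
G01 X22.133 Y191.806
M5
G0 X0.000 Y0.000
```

Machine Y-up, SVG Y-down with viewBox height 264.622, so y_svg = 264.622 − y_machine; X carries over.

Run 1: the run's S227 means `#ff8800` (engrave). The run is open, so emit a `<polyline>` with points (Y-flipped): 65.250,233.926 69.907,202.370 86.834,156.349 104.183,113.007 110.104,89.490.

Run 2: power S227 maps to stroke `#ff8800` (engrave). The run is open, so emit a `<polyline>` with points (Y-flipped): 83.494,87.040 95.814,111.936 95.480,138.922 89.393,157.972 84.452,159.060.

Run 3: power S760 maps to stroke `#0000ff` (cut). The run returns to its start, so emit a `<polygon>` with points (Y-flipped): 22.133,72.816 171.992,257.668 190.489,116.322 83.607,230.929 172.206,65.199 82.949,201.788.

<svg xmlns="http://www.w3.org/2000/svg" width="197.974mm" height="264.622mm" viewBox="0 0 197.974 264.622">
  <polyline points="65.250,233.926 69.907,202.370 86.834,156.349 104.183,113.007 110.104,89.490" fill="none" stroke="#ff8800"/>
  <polyline points="83.494,87.040 95.814,111.936 95.480,138.922 89.393,157.972 84.452,159.060" fill="none" stroke="#ff8800"/>
  <polygon points="22.133,72.816 171.992,257.668 190.489,116.322 83.607,230.929 172.206,65.199 82.949,201.788" fill="none" stroke="#0000ff"/>
</svg>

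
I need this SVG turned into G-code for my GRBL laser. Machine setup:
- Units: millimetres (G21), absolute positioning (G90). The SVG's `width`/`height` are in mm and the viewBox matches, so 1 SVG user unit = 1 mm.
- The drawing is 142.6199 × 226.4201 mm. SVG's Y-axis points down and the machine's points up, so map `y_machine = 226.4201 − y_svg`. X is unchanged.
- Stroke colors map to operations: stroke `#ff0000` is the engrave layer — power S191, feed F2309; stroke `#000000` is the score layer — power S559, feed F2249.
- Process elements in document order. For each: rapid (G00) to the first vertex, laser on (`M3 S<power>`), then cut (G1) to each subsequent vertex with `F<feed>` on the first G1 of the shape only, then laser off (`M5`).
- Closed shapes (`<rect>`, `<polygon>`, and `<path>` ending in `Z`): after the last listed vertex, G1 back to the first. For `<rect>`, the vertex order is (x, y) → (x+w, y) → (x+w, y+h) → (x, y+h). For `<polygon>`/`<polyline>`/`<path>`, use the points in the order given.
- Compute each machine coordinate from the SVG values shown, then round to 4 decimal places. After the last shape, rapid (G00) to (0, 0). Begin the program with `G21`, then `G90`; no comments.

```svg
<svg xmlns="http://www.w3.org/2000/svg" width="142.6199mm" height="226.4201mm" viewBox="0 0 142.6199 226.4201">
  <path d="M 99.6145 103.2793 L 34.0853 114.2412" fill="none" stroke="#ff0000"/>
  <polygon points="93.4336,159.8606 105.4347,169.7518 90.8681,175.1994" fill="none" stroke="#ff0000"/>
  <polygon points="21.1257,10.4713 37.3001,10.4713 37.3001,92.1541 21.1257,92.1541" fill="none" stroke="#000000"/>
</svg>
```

G21
G90
G00 X99.6145 Y123.1408
M3 S191
G1 X34.0853 Y112.1789 F2309
M5
G00 X93.4336 Y66.5595
M3 S191
G1 X105.4347 Y56.6683 F2309
G1 X90.8681 Y51.2207
G1 X93.4336 Y66.5595
M5
G00 X21.1257 Y215.9488
M3 S559
G1 X37.3001 Y215.9488 F2249
G1 X37.3001 Y134.2660
G1 X21.1257 Y134.2660
G1 X21.1257 Y215.9488
M5
G00 X0.0000 Y0.0000

viewBox `0 0 142.6199 226.4201` with mm width/height → 1 unit = 1 mm. Flip: y_m = 226.4201 − y_svg.

**Shape 1** — `<path>` line segment, stroke `#ff0000` → engrave (S191, F2309). Machine vertices: (99.6145,123.1408) → (34.0853,112.1789). Open path.

**Shape 2** — `<polygon>` regular polygon, stroke `#ff0000` → engrave (S191, F2309). Machine vertices: (93.4336,66.5595) → (105.4347,56.6683) → (90.8681,51.2207) → (93.4336,66.5595). Closed: final G1 returns to the first vertex.

**Shape 3** — `<polygon>` rectangle, stroke `#000000` → score (S559, F2249). Machine vertices: (21.1257,215.9488) → (37.3001,215.9488) → (37.3001,134.2660) → (21.1257,134.2660) → (21.1257,215.9488). Closed: final G1 returns to the first vertex.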